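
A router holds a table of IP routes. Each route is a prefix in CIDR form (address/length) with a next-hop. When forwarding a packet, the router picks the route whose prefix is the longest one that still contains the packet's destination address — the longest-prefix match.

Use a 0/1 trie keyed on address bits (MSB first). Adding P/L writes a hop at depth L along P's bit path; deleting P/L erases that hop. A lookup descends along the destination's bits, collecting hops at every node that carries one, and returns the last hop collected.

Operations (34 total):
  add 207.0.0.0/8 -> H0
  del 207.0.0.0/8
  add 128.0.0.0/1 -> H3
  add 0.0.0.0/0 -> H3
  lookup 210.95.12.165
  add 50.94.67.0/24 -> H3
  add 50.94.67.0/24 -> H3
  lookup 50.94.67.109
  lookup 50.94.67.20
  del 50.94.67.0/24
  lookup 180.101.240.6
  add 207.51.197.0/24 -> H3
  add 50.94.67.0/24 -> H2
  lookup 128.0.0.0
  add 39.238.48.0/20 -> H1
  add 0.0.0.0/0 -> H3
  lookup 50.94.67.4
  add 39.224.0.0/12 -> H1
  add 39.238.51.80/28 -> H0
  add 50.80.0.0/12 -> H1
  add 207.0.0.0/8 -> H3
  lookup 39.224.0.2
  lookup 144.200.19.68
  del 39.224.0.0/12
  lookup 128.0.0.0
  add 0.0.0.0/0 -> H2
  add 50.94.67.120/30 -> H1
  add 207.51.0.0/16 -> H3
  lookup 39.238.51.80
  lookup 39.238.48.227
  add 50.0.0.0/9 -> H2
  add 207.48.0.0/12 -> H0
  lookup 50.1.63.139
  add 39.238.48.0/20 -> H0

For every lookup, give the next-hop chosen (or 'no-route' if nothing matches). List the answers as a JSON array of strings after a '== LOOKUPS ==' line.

Apply in order:
  + 207.0.0.0/8 (H0) depth=8
  del 207.0.0.0/8 (clear depth 8)
  + 128.0.0.0/1 (H3) depth=1
  + 0.0.0.0/0 (H3) depth=0
  ? 210.95.12.165  path d0:H3→d1:H3→d2:-→d3:-  best=H3
  + 50.94.67.0/24 (H3) depth=24
  + 50.94.67.0/24 (H3) depth=24
  ? 50.94.67.109  path d0:H3→d1:-→d2:-→d3:-→d4:-→d5:-→d6:-→d7:-→d8:-→d9:-→d10:-→d11:-→d12:-→d13:-→d14:-→d15:-→d16:-→d17:-→d18:-→d19:-→d20:-→d21:-→d22:-→d23:-→d24:H3  best=H3
  ? 50.94.67.20  path d0:H3→d1:-→d2:-→d3:-→d4:-→d5:-→d6:-→d7:-→d8:-→d9:-→d10:-→d11:-→d12:-→d13:-→d14:-→d15:-→d16:-→d17:-→d18:-→d19:-→d20:-→d21:-→d22:-→d23:-→d24:H3  best=H3
  del 50.94.67.0/24 (clear depth 24)
  ? 180.101.240.6  path d0:H3→d1:H3  best=H3
  + 207.51.197.0/24 (H3) depth=24
  + 50.94.67.0/24 (H2) depth=24
  ? 128.0.0.0  path d0:H3→d1:H3  best=H3
  + 39.238.48.0/20 (H1) depth=20
  + 0.0.0.0/0 (H3) depth=0
  ? 50.94.67.4  path d0:H3→d1:-→d2:-→d3:-→d4:-→d5:-→d6:-→d7:-→d8:-→d9:-→d10:-→d11:-→d12:-→d13:-→d14:-→d15:-→d16:-→d17:-→d18:-→d19:-→d20:-→d21:-→d22:-→d23:-→d24:H2  best=H2
  + 39.224.0.0/12 (H1) depth=12
  + 39.238.51.80/28 (H0) depth=28
  + 50.80.0.0/12 (H1) depth=12
  + 207.0.0.0/8 (H3) depth=8
  ? 39.224.0.2  path d0:H3→d1:-→d2:-→d3:-→d4:-→d5:-→d6:-→d7:-→d8:-→d9:-→d10:-→d11:-→d12:H1  best=H1
  ? 144.200.19.68  path d0:H3→d1:H3  best=H3
  del 39.224.0.0/12 (clear depth 12)
  ? 128.0.0.0  path d0:H3→d1:H3  best=H3
  + 0.0.0.0/0 (H2) depth=0
  + 50.94.67.120/30 (H1) depth=30
  + 207.51.0.0/16 (H3) depth=16
  ? 39.238.51.80  path d0:H2→d1:-→d2:-→d3:-→d4:-→d5:-→d6:-→d7:-→d8:-→d9:-→d10:-→d11:-→d12:-→d13:-→d14:-→d15:-→d16:-→d17:-→d18:-→d19:-→d20:H1→d21:-→d22:-→d23:-→d24:-→d25:-→d26:-→d27:-→d28:H0  best=H0
  ? 39.238.48.227  path d0:H2→d1:-→d2:-→d3:-→d4:-→d5:-→d6:-→d7:-→d8:-→d9:-→d10:-→d11:-→d12:-→d13:-→d14:-→d15:-→d16:-→d17:-→d18:-→d19:-→d20:H1→d21:-→d22:-  best=H1
  + 50.0.0.0/9 (H2) depth=9
  + 207.48.0.0/12 (H0) depth=12
  ? 50.1.63.139  path d0:H2→d1:-→d2:-→d3:-→d4:-→d5:-→d6:-→d7:-→d8:-→d9:H2  best=H2
  + 39.238.48.0/20 (H0) depth=20

== LOOKUPS ==
["H3","H3","H3","H3","H3","H2","H1","H3","H3","H0","H1","H2"]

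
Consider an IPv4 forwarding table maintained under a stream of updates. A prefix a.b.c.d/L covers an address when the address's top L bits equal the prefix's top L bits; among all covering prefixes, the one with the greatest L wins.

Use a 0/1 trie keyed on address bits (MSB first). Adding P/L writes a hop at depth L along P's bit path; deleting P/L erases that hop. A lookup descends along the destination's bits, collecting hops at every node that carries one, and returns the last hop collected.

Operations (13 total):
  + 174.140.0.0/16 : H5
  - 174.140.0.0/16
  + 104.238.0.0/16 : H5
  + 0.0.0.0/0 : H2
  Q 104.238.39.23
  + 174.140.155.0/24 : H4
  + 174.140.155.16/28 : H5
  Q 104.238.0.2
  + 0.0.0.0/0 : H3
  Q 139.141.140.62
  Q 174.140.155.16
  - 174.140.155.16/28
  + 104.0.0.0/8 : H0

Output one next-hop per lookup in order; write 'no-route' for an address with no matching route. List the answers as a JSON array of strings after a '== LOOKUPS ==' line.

Trace:
  + 174.140.0.0/16 (H5) depth=16
  del 174.140.0.0/16 (clear depth 16)
  + 104.238.0.0/16 (H5) depth=16
  + 0.0.0.0/0 (H2) depth=0
  ? 104.238.39.23  path d0:H2→d1:-→d2:-→d3:-→d4:-→d5:-→d6:-→d7:-→d8:-→d9:-→d10:-→d11:-→d12:-→d13:-→d14:-→d15:-→d16:H5  best=H5
  + 174.140.155.0/24 (H4) depth=24
  + 174.140.155.16/28 (H5) depth=28
  ? 104.238.0.2  path d0:H2→d1:-→d2:-→d3:-→d4:-→d5:-→d6:-→d7:-→d8:-→d9:-→d10:-→d11:-→d12:-→d13:-→d14:-→d15:-→d16:H5  best=H5
  + 0.0.0.0/0 (H3) depth=0
  ? 139.141.140.62  path d0:H3→d1:-→d2:-  best=H3
  ? 174.140.155.16  path d0:H3→d1:-→d2:-→d3:-→d4:-→d5:-→d6:-→d7:-→d8:-→d9:-→d10:-→d11:-→d12:-→d13:-→d14:-→d15:-→d16:-→d17:-→d18:-→d19:-→d20:-→d21:-→d22:-→d23:-→d24:H4→d25:-→d26:-→d27:-→d28:H5  best=H5
  del 174.140.155.16/28 (clear depth 28)
  + 104.0.0.0/8 (H0) depth=8

== LOOKUPS ==
["H5","H5","H3","H5"]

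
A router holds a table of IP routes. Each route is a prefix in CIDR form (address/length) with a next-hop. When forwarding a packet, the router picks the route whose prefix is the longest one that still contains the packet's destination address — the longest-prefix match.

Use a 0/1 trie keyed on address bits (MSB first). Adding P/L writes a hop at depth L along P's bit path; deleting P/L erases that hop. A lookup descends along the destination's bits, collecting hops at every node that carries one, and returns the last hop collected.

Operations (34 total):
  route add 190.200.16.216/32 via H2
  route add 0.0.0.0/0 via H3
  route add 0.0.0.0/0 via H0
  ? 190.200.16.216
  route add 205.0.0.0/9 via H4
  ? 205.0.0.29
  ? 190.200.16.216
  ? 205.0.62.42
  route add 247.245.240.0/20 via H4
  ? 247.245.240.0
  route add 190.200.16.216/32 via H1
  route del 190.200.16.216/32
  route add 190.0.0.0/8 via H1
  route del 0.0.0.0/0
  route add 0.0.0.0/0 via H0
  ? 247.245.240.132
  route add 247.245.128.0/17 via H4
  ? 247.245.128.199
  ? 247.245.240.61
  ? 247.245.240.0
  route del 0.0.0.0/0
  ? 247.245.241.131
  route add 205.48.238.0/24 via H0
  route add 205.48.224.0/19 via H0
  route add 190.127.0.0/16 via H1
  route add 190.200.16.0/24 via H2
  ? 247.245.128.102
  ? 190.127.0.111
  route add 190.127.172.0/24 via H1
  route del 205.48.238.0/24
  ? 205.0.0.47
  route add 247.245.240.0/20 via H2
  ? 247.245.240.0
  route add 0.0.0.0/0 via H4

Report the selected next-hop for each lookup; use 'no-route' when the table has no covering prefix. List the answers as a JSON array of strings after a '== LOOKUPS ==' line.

Trace:
  add 190.200.16.216/32 -> H2 at depth 32
  add 0.0.0.0/0 -> H3 at depth 0
  add 0.0.0.0/0 -> H0 at depth 0
  Q 190.200.16.216: descend 10111110110010000001000011011000 ; hops seen [H0,H2] ; pick H2
  add 205.0.0.0/9 -> H4 at depth 9
  Q 205.0.0.29: descend 110011010 ; hops seen [H0,H4] ; pick H4
  Q 190.200.16.216: descend 10111110110010000001000011011000 ; hops seen [H0,H2] ; pick H2
  Q 205.0.62.42: descend 110011010 ; hops seen [H0,H4] ; pick H4
  add 247.245.240.0/20 -> H4 at depth 20
  Q 247.245.240.0: descend 11110111111101011111 ; hops seen [H0,H4] ; pick H4
  add 190.200.16.216/32 -> H1 at depth 32
  - 190.200.16.216/32 clear@32
  add 190.0.0.0/8 -> H1 at depth 8
  - 0.0.0.0/0 clear@0
  add 0.0.0.0/0 -> H0 at depth 0
  Q 247.245.240.132: descend 11110111111101011111 ; hops seen [H0,H4] ; pick H4
  add 247.245.128.0/17 -> H4 at depth 17
  Q 247.245.128.199: descend 11110111111101011 ; hops seen [H0,H4] ; pick H4
  Q 247.245.240.61: descend 11110111111101011111 ; hops seen [H0,H4,H4] ; pick H4
  Q 247.245.240.0: descend 11110111111101011111 ; hops seen [H0,H4,H4] ; pick H4
  - 0.0.0.0/0 clear@0
  Q 247.245.241.131: descend 11110111111101011111 ; hops seen [H4,H4] ; pick H4
  add 205.48.238.0/24 -> H0 at depth 24
  add 205.48.224.0/19 -> H0 at depth 19
  add 190.127.0.0/16 -> H1 at depth 16
  add 190.200.16.0/24 -> H2 at depth 24
  Q 247.245.128.102: descend 11110111111101011 ; hops seen [H4] ; pick H4
  Q 190.127.0.111: descend 1011111001111111 ; hops seen [H1,H1] ; pick H1
  add 190.127.172.0/24 -> H1 at depth 24
  - 205.48.238.0/24 clear@24
  Q 205.0.0.47: descend 1100110100 ; hops seen [H4] ; pick H4
  add 247.245.240.0/20 -> H2 at depth 20
  Q 247.245.240.0: descend 11110111111101011111 ; hops seen [H4,H2] ; pick H2
  add 0.0.0.0/0 -> H4 at depth 0

== LOOKUPS ==
["H2","H4","H2","H4","H4","H4","H4","H4","H4","H4","H4","H1","H4","H2"]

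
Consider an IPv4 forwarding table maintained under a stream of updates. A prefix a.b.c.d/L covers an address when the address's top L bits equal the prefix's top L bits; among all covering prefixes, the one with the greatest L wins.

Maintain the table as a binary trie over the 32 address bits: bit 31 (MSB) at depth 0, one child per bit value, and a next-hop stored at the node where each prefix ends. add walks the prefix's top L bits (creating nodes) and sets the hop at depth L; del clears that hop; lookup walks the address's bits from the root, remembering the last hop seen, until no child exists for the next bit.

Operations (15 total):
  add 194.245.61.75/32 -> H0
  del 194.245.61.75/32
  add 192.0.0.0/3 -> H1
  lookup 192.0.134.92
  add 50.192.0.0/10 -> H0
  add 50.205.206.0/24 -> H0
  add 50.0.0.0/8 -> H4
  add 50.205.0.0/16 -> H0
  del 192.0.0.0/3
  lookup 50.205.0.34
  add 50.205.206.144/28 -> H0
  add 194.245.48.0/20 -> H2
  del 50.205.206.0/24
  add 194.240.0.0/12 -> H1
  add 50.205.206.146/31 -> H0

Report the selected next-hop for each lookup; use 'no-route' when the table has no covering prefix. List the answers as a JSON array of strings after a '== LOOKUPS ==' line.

Apply in order:
  + 194.245.61.75/32 (H0) depth=32
  - 194.245.61.75/32 clear@32
  + 192.0.0.0/3 (H1) depth=3
  lookup 192.0.134.92: bits 110000 walk d0:-→d1:-→d2:-→d3:H1→d4:-→d5:-→d6:- -> H1
  + 50.192.0.0/10 (H0) depth=10
  + 50.205.206.0/24 (H0) depth=24
  + 50.0.0.0/8 (H4) depth=8
  + 50.205.0.0/16 (H0) depth=16
  - 192.0.0.0/3 clear@3
  lookup 50.205.0.34: bits 0011001011001101 walk d0:-→d1:-→d2:-→d3:-→d4:-→d5:-→d6:-→d7:-→d8:H4→d9:-→d10:H0→d11:-→d12:-→d13:-→d14:-→d15:-→d16:H0 -> H0
  + 50.205.206.144/28 (H0) depth=28
  + 194.245.48.0/20 (H2) depth=20
  - 50.205.206.0/24 clear@24
  + 194.240.0.0/12 (H1) depth=12
  + 50.205.206.146/31 (H0) depth=31

== LOOKUPS ==
["H1","H0"]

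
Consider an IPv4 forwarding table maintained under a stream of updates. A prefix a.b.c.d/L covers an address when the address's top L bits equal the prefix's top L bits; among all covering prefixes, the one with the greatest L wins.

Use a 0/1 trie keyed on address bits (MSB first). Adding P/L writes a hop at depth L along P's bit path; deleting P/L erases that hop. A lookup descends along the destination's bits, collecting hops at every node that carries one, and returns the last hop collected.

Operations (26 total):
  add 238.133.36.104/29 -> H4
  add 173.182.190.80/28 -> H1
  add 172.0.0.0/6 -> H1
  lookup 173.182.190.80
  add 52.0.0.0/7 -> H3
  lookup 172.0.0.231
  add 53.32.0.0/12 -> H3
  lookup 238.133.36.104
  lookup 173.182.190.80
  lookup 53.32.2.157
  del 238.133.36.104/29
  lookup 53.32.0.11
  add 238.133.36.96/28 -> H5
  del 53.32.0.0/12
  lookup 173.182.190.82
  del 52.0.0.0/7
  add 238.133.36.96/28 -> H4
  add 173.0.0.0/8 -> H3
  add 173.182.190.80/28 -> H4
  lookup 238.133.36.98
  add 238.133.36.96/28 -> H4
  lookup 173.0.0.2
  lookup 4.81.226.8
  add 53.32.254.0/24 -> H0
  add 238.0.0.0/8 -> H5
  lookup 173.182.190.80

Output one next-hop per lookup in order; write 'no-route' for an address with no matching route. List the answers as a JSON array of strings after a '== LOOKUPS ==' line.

Trace:
  add 238.133.36.104/29 -> H4 at depth 29
  add 173.182.190.80/28 -> H1 at depth 28
  add 172.0.0.0/6 -> H1 at depth 6
  Q 173.182.190.80: descend 1010110110110110101111100101 ; hops seen [H1,H1] ; pick H1
  add 52.0.0.0/7 -> H3 at depth 7
  Q 172.0.0.231: descend 1010110 ; hops seen [H1] ; pick H1
  add 53.32.0.0/12 -> H3 at depth 12
  Q 238.133.36.104: descend 11101110100001010010010001101 ; hops seen [H4] ; pick H4
  Q 173.182.190.80: descend 1010110110110110101111100101 ; hops seen [H1,H1] ; pick H1
  Q 53.32.2.157: descend 001101010010 ; hops seen [H3,H3] ; pick H3
  del 238.133.36.104/29 (clear depth 29)
  Q 53.32.0.11: descend 001101010010 ; hops seen [H3,H3] ; pick H3
  add 238.133.36.96/28 -> H5 at depth 28
  del 53.32.0.0/12 (clear depth 12)
  Q 173.182.190.82: descend 1010110110110110101111100101 ; hops seen [H1,H1] ; pick H1
  del 52.0.0.0/7 (clear depth 7)
  add 238.133.36.96/28 -> H4 at depth 28
  add 173.0.0.0/8 -> H3 at depth 8
  add 173.182.190.80/28 -> H4 at depth 28
  Q 238.133.36.98: descend 1110111010000101001001000110 ; hops seen [H4] ; pick H4
  add 238.133.36.96/28 -> H4 at depth 28
  Q 173.0.0.2: descend 10101101 ; hops seen [H1,H3] ; pick H3
  Q 4.81.226.8: descend 00 ; hops seen [∅] ; pick no-route
  add 53.32.254.0/24 -> H0 at depth 24
  add 238.0.0.0/8 -> H5 at depth 8
  Q 173.182.190.80: descend 1010110110110110101111100101 ; hops seen [H1,H3,H4] ; pick H4

== LOOKUPS ==
["H1","H1","H4","H1","H3","H3","H1","H4","H3","no-route","H4"]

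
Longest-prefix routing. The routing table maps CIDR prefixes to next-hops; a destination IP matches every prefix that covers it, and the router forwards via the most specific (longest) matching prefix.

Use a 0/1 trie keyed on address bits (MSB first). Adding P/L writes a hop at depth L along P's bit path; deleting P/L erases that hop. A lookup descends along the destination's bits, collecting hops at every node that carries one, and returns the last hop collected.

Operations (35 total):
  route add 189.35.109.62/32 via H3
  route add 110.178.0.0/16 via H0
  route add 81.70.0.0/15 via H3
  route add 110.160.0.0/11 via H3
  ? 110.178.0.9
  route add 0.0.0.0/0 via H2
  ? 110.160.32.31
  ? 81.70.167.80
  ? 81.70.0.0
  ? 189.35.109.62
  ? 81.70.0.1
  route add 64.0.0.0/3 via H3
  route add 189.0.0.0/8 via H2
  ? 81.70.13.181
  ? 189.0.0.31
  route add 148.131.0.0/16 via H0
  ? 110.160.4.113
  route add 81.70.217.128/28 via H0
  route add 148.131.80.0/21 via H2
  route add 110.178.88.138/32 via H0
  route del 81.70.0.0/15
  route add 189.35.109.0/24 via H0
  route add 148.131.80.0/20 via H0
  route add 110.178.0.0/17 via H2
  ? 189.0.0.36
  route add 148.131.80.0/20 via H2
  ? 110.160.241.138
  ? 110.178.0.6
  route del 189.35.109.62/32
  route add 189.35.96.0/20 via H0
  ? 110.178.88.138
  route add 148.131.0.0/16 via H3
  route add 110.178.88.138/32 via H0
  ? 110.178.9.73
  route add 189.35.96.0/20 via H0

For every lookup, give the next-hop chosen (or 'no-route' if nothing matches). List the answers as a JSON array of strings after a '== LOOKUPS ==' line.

Apply in order:
  add 189.35.109.62/32 -> H3 at depth 32
  add 110.178.0.0/16 -> H0 at depth 16
  add 81.70.0.0/15 -> H3 at depth 15
  add 110.160.0.0/11 -> H3 at depth 11
  Q 110.178.0.9: descend 0110111010110010 ; hops seen [H3,H0] ; pick H0
  add 0.0.0.0/0 -> H2 at depth 0
  Q 110.160.32.31: descend 01101110101 ; hops seen [H2,H3] ; pick H3
  Q 81.70.167.80: descend 010100010100011 ; hops seen [H2,H3] ; pick H3
  Q 81.70.0.0: descend 010100010100011 ; hops seen [H2,H3] ; pick H3
  Q 189.35.109.62: descend 10111101001000110110110100111110 ; hops seen [H2,H3] ; pick H3
  Q 81.70.0.1: descend 010100010100011 ; hops seen [H2,H3] ; pick H3
  add 64.0.0.0/3 -> H3 at depth 3
  add 189.0.0.0/8 -> H2 at depth 8
  Q 81.70.13.181: descend 010100010100011 ; hops seen [H2,H3,H3] ; pick H3
  Q 189.0.0.31: descend 1011110100 ; hops seen [H2,H2] ; pick H2
  add 148.131.0.0/16 -> H0 at depth 16
  Q 110.160.4.113: descend 01101110101 ; hops seen [H2,H3] ; pick H3
  add 81.70.217.128/28 -> H0 at depth 28
  add 148.131.80.0/21 -> H2 at depth 21
  add 110.178.88.138/32 -> H0 at depth 32
  - 81.70.0.0/15 clear@15
  add 189.35.109.0/24 -> H0 at depth 24
  add 148.131.80.0/20 -> H0 at depth 20
  add 110.178.0.0/17 -> H2 at depth 17
  Q 189.0.0.36: descend 1011110100 ; hops seen [H2,H2] ; pick H2
  add 148.131.80.0/20 -> H2 at depth 20
  Q 110.160.241.138: descend 01101110101 ; hops seen [H2,H3] ; pick H3
  Q 110.178.0.6: descend 01101110101100100 ; hops seen [H2,H3,H0,H2] ; pick H2
  - 189.35.109.62/32 clear@32
  add 189.35.96.0/20 -> H0 at depth 20
  Q 110.178.88.138: descend 01101110101100100101100010001010 ; hops seen [H2,H3,H0,H2,H0] ; pick H0
  add 148.131.0.0/16 -> H3 at depth 16
  add 110.178.88.138/32 -> H0 at depth 32
  Q 110.178.9.73: descend 01101110101100100 ; hops seen [H2,H3,H0,H2] ; pick H2
  add 189.35.96.0/20 -> H0 at depth 20

== LOOKUPS ==
["H0","H3","H3","H3","H3","H3","H3","H2","H3","H2","H3","H2","H0","H2"]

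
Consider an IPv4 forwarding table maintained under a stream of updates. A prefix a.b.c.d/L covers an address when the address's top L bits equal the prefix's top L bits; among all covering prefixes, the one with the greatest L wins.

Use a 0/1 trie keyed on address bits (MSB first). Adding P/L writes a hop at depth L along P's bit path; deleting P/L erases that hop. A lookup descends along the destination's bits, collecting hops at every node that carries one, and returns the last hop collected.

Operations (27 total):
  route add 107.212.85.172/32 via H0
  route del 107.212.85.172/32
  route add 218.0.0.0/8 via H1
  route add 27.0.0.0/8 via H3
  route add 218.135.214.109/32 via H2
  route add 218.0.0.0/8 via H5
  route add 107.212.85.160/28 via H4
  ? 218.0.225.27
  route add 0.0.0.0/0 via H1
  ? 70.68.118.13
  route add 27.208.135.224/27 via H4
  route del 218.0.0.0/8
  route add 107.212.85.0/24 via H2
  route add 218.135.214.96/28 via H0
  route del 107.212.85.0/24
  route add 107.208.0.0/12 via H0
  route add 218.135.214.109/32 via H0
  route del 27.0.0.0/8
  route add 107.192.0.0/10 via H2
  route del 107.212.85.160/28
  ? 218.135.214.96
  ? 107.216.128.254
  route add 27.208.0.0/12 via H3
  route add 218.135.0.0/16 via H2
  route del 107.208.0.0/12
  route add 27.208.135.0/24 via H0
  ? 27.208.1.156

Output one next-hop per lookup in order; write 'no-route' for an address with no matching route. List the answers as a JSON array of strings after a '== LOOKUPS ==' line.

Trace:
  add 107.212.85.172/32 -> H0 at depth 32
  del 107.212.85.172/32 (clear depth 32)
  add 218.0.0.0/8 -> H1 at depth 8
  add 27.0.0.0/8 -> H3 at depth 8
  add 218.135.214.109/32 -> H2 at depth 32
  add 218.0.0.0/8 -> H5 at depth 8
  add 107.212.85.160/28 -> H4 at depth 28
  ? 218.0.225.27  path d0:-→d1:-→d2:-→d3:-→d4:-→d5:-→d6:-→d7:-→d8:H5  best=H5
  add 0.0.0.0/0 -> H1 at depth 0
  ? 70.68.118.13  path d0:H1→d1:-→d2:-  best=H1
  add 27.208.135.224/27 -> H4 at depth 27
  del 218.0.0.0/8 (clear depth 8)
  add 107.212.85.0/24 -> H2 at depth 24
  add 218.135.214.96/28 -> H0 at depth 28
  del 107.212.85.0/24 (clear depth 24)
  add 107.208.0.0/12 -> H0 at depth 12
  add 218.135.214.109/32 -> H0 at depth 32
  del 27.0.0.0/8 (clear depth 8)
  add 107.192.0.0/10 -> H2 at depth 10
  del 107.212.85.160/28 (clear depth 28)
  ? 218.135.214.96  path d0:H1→d1:-→d2:-→d3:-→d4:-→d5:-→d6:-→d7:-→d8:-→d9:-→d10:-→d11:-→d12:-→d13:-→d14:-→d15:-→d16:-→d17:-→d18:-→d19:-→d20:-→d21:-→d22:-→d23:-→d24:-→d25:-→d26:-→d27:-→d28:H0  best=H0
  ? 107.216.128.254  path d0:H1→d1:-→d2:-→d3:-→d4:-→d5:-→d6:-→d7:-→d8:-→d9:-→d10:H2→d11:-→d12:H0  best=H0
  add 27.208.0.0/12 -> H3 at depth 12
  add 218.135.0.0/16 -> H2 at depth 16
  del 107.208.0.0/12 (clear depth 12)
  add 27.208.135.0/24 -> H0 at depth 24
  ? 27.208.1.156  path d0:H1→d1:-→d2:-→d3:-→d4:-→d5:-→d6:-→d7:-→d8:-→d9:-→d10:-→d11:-→d12:H3→d13:-→d14:-→d15:-→d16:-  best=H3

== LOOKUPS ==
["H5","H1","H0","H0","H3"]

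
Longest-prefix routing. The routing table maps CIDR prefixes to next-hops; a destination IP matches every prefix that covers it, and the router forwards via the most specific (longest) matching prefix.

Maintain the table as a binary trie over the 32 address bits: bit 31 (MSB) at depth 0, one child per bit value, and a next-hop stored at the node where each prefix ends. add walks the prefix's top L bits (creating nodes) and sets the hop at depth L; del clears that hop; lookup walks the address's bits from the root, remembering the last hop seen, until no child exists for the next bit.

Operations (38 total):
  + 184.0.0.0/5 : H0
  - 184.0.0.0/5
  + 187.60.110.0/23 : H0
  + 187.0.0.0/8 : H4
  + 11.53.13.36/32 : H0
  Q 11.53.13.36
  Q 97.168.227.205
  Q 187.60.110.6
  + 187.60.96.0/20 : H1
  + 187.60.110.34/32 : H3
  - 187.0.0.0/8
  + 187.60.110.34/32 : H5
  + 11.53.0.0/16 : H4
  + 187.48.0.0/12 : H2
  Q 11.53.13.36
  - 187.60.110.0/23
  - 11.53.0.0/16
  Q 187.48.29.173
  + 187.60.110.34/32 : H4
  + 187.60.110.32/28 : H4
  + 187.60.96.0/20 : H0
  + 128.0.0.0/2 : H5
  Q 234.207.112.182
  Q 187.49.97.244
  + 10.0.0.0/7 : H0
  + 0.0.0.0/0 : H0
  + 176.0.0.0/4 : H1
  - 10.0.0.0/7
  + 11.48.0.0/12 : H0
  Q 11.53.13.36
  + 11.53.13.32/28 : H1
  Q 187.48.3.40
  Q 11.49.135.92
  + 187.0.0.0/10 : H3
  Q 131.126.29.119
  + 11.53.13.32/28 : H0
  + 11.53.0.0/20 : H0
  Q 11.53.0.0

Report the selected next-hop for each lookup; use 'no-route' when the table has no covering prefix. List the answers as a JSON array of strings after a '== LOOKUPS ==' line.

Trace:
  + 184.0.0.0/5 (H0) depth=5
  - 184.0.0.0/5 clear@5
  + 187.60.110.0/23 (H0) depth=23
  + 187.0.0.0/8 (H4) depth=8
  + 11.53.13.36/32 (H0) depth=32
  Q 11.53.13.36: descend 00001011001101010000110100100100 ; hops seen [H0] ; pick H0
  Q 97.168.227.205: descend 0 ; hops seen [∅] ; pick no-route
  Q 187.60.110.6: descend 10111011001111000110111 ; hops seen [H4,H0] ; pick H0
  + 187.60.96.0/20 (H1) depth=20
  + 187.60.110.34/32 (H3) depth=32
  - 187.0.0.0/8 clear@8
  + 187.60.110.34/32 (H5) depth=32
  + 11.53.0.0/16 (H4) depth=16
  + 187.48.0.0/12 (H2) depth=12
  Q 11.53.13.36: descend 00001011001101010000110100100100 ; hops seen [H4,H0] ; pick H0
  - 187.60.110.0/23 clear@23
  - 11.53.0.0/16 clear@16
  Q 187.48.29.173: descend 101110110011 ; hops seen [H2] ; pick H2
  + 187.60.110.34/32 (H4) depth=32
  + 187.60.110.32/28 (H4) depth=28
  + 187.60.96.0/20 (H0) depth=20
  + 128.0.0.0/2 (H5) depth=2
  Q 234.207.112.182: descend 1 ; hops seen [∅] ; pick no-route
  Q 187.49.97.244: descend 101110110011 ; hops seen [H5,H2] ; pick H2
  + 10.0.0.0/7 (H0) depth=7
  + 0.0.0.0/0 (H0) depth=0
  + 176.0.0.0/4 (H1) depth=4
  - 10.0.0.0/7 clear@7
  + 11.48.0.0/12 (H0) depth=12
  Q 11.53.13.36: descend 00001011001101010000110100100100 ; hops seen [H0,H0,H0] ; pick H0
  + 11.53.13.32/28 (H1) depth=28
  Q 187.48.3.40: descend 101110110011 ; hops seen [H0,H5,H1,H2] ; pick H2
  Q 11.49.135.92: descend 0000101100110 ; hops seen [H0,H0] ; pick H0
  + 187.0.0.0/10 (H3) depth=10
  Q 131.126.29.119: descend 10 ; hops seen [H0,H5] ; pick H5
  + 11.53.13.32/28 (H0) depth=28
  + 11.53.0.0/20 (H0) depth=20
  Q 11.53.0.0: descend 00001011001101010000 ; hops seen [H0,H0,H0] ; pick H0

== LOOKUPS ==
["H0","no-route","H0","H0","H2","no-route","H2","H0","H2","H0","H5","H0"]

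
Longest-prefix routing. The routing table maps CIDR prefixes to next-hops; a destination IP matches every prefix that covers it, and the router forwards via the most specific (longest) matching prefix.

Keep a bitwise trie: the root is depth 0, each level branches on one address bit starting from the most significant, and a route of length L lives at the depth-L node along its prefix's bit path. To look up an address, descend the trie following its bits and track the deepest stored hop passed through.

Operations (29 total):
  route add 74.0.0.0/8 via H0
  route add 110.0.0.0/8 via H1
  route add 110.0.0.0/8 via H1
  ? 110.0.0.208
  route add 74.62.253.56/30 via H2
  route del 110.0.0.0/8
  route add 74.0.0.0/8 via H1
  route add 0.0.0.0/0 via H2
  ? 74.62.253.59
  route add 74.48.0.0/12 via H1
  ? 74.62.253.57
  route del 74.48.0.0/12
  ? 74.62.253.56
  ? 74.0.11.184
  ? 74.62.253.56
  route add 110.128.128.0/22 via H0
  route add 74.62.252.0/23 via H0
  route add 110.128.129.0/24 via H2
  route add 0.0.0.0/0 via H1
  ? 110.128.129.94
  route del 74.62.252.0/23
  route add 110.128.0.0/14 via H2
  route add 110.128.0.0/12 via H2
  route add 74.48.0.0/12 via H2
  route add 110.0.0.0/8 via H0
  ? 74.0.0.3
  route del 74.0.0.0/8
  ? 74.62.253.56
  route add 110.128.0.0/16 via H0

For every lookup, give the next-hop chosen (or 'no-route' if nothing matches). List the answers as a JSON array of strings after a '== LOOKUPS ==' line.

Process each operation:
  add 74.0.0.0/8 -> H0 at depth 8
  add 110.0.0.0/8 -> H1 at depth 8
  add 110.0.0.0/8 -> H1 at depth 8
  lookup 110.0.0.208: bits 01101110 walk d0:-→d1:-→d2:-→d3:-→d4:-→d5:-→d6:-→d7:-→d8:H1 -> H1
  add 74.62.253.56/30 -> H2 at depth 30
  del 110.0.0.0/8 (clear depth 8)
  add 74.0.0.0/8 -> H1 at depth 8
  add 0.0.0.0/0 -> H2 at depth 0
  lookup 74.62.253.59: bits 010010100011111011111101001110 walk d0:H2→d1:-→d2:-→d3:-→d4:-→d5:-→d6:-→d7:-→d8:H1→d9:-→d10:-→d11:-→d12:-→d13:-→d14:-→d15:-→d16:-→d17:-→d18:-→d19:-→d20:-→d21:-→d22:-→d23:-→d24:-→d25:-→d26:-→d27:-→d28:-→d29:-→d30:H2 -> H2
  add 74.48.0.0/12 -> H1 at depth 12
  lookup 74.62.253.57: bits 010010100011111011111101001110 walk d0:H2→d1:-→d2:-→d3:-→d4:-→d5:-→d6:-→d7:-→d8:H1→d9:-→d10:-→d11:-→d12:H1→d13:-→d14:-→d15:-→d16:-→d17:-→d18:-→d19:-→d20:-→d21:-→d22:-→d23:-→d24:-→d25:-→d26:-→d27:-→d28:-→d29:-→d30:H2 -> H2
  del 74.48.0.0/12 (clear depth 12)
  lookup 74.62.253.56: bits 010010100011111011111101001110 walk d0:H2→d1:-→d2:-→d3:-→d4:-→d5:-→d6:-→d7:-→d8:H1→d9:-→d10:-→d11:-→d12:-→d13:-→d14:-→d15:-→d16:-→d17:-→d18:-→d19:-→d20:-→d21:-→d22:-→d23:-→d24:-→d25:-→d26:-→d27:-→d28:-→d29:-→d30:H2 -> H2
  lookup 74.0.11.184: bits 0100101000 walk d0:H2→d1:-→d2:-→d3:-→d4:-→d5:-→d6:-→d7:-→d8:H1→d9:-→d10:- -> H1
  lookup 74.62.253.56: bits 010010100011111011111101001110 walk d0:H2→d1:-→d2:-→d3:-→d4:-→d5:-→d6:-→d7:-→d8:H1→d9:-→d10:-→d11:-→d12:-→d13:-→d14:-→d15:-→d16:-→d17:-→d18:-→d19:-→d20:-→d21:-→d22:-→d23:-→d24:-→d25:-→d26:-→d27:-→d28:-→d29:-→d30:H2 -> H2
  add 110.128.128.0/22 -> H0 at depth 22
  add 74.62.252.0/23 -> H0 at depth 23
  add 110.128.129.0/24 -> H2 at depth 24
  add 0.0.0.0/0 -> H1 at depth 0
  lookup 110.128.129.94: bits 011011101000000010000001 walk d0:H1→d1:-→d2:-→d3:-→d4:-→d5:-→d6:-→d7:-→d8:-→d9:-→d10:-→d11:-→d12:-→d13:-→d14:-→d15:-→d16:-→d17:-→d18:-→d19:-→d20:-→d21:-→d22:H0→d23:-→d24:H2 -> H2
  del 74.62.252.0/23 (clear depth 23)
  add 110.128.0.0/14 -> H2 at depth 14
  add 110.128.0.0/12 -> H2 at depth 12
  add 74.48.0.0/12 -> H2 at depth 12
  add 110.0.0.0/8 -> H0 at depth 8
  lookup 74.0.0.3: bits 0100101000 walk d0:H1→d1:-→d2:-→d3:-→d4:-→d5:-→d6:-→d7:-→d8:H1→d9:-→d10:- -> H1
  del 74.0.0.0/8 (clear depth 8)
  lookup 74.62.253.56: bits 010010100011111011111101001110 walk d0:H1→d1:-→d2:-→d3:-→d4:-→d5:-→d6:-→d7:-→d8:-→d9:-→d10:-→d11:-→d12:H2→d13:-→d14:-→d15:-→d16:-→d17:-→d18:-→d19:-→d20:-→d21:-→d22:-→d23:-→d24:-→d25:-→d26:-→d27:-→d28:-→d29:-→d30:H2 -> H2
  add 110.128.0.0/16 -> H0 at depth 16

== LOOKUPS ==
["H1","H2","H2","H2","H1","H2","H2","H1","H2"]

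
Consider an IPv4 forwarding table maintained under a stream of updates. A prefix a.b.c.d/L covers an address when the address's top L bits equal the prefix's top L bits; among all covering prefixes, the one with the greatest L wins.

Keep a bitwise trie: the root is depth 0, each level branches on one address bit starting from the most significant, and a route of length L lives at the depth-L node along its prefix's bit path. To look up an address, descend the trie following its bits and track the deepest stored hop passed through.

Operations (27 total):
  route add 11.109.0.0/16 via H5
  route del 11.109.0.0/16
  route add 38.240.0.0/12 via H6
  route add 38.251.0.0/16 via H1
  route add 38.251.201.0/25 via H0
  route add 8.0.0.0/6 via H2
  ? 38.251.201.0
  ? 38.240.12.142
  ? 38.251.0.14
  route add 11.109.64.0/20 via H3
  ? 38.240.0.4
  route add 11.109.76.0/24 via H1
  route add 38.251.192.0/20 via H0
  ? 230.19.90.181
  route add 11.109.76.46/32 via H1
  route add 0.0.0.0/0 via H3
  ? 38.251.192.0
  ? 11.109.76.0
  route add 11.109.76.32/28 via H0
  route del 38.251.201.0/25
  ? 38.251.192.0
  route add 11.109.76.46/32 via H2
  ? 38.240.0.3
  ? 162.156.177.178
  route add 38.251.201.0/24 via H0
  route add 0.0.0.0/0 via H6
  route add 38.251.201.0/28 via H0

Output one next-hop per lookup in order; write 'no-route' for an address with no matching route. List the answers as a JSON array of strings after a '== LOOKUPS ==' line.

Apply in order:
  add 11.109.0.0/16 -> H5 at depth 16
  - 11.109.0.0/16 clear@16
  add 38.240.0.0/12 -> H6 at depth 12
  add 38.251.0.0/16 -> H1 at depth 16
  add 38.251.201.0/25 -> H0 at depth 25
  add 8.0.0.0/6 -> H2 at depth 6
  lookup 38.251.201.0: bits 0010011011111011110010010 walk d0:-→d1:-→d2:-→d3:-→d4:-→d5:-→d6:-→d7:-→d8:-→d9:-→d10:-→d11:-→d12:H6→d13:-→d14:-→d15:-→d16:H1→d17:-→d18:-→d19:-→d20:-→d21:-→d22:-→d23:-→d24:-→d25:H0 -> H0
  lookup 38.240.12.142: bits 001001101111 walk d0:-→d1:-→d2:-→d3:-→d4:-→d5:-→d6:-→d7:-→d8:-→d9:-→d10:-→d11:-→d12:H6 -> H6
  lookup 38.251.0.14: bits 0010011011111011 walk d0:-→d1:-→d2:-→d3:-→d4:-→d5:-→d6:-→d7:-→d8:-→d9:-→d10:-→d11:-→d12:H6→d13:-→d14:-→d15:-→d16:H1 -> H1
  add 11.109.64.0/20 -> H3 at depth 20
  lookup 38.240.0.4: bits 001001101111 walk d0:-→d1:-→d2:-→d3:-→d4:-→d5:-→d6:-→d7:-→d8:-→d9:-→d10:-→d11:-→d12:H6 -> H6
  add 11.109.76.0/24 -> H1 at depth 24
  add 38.251.192.0/20 -> H0 at depth 20
  lookup 230.19.90.181: bits ε walk d0:- -> no-route
  add 11.109.76.46/32 -> H1 at depth 32
  add 0.0.0.0/0 -> H3 at depth 0
  lookup 38.251.192.0: bits 00100110111110111100 walk d0:H3→d1:-→d2:-→d3:-→d4:-→d5:-→d6:-→d7:-→d8:-→d9:-→d10:-→d11:-→d12:H6→d13:-→d14:-→d15:-→d16:H1→d17:-→d18:-→d19:-→d20:H0 -> H0
  lookup 11.109.76.0: bits 00001011011011010100110000 walk d0:H3→d1:-→d2:-→d3:-→d4:-→d5:-→d6:H2→d7:-→d8:-→d9:-→d10:-→d11:-→d12:-→d13:-→d14:-→d15:-→d16:-→d17:-→d18:-→d19:-→d20:H3→d21:-→d22:-→d23:-→d24:H1→d25:-→d26:- -> H1
  add 11.109.76.32/28 -> H0 at depth 28
  - 38.251.201.0/25 clear@25
  lookup 38.251.192.0: bits 00100110111110111100 walk d0:H3→d1:-→d2:-→d3:-→d4:-→d5:-→d6:-→d7:-→d8:-→d9:-→d10:-→d11:-→d12:H6→d13:-→d14:-→d15:-→d16:H1→d17:-→d18:-→d19:-→d20:H0 -> H0
  add 11.109.76.46/32 -> H2 at depth 32
  lookup 38.240.0.3: bits 001001101111 walk d0:H3→d1:-→d2:-→d3:-→d4:-→d5:-→d6:-→d7:-→d8:-→d9:-→d10:-→d11:-→d12:H6 -> H6
  lookup 162.156.177.178: bits ε walk d0:H3 -> H3
  add 38.251.201.0/24 -> H0 at depth 24
  add 0.0.0.0/0 -> H6 at depth 0
  add 38.251.201.0/28 -> H0 at depth 28

== LOOKUPS ==
["H0","H6","H1","H6","no-route","H0","H1","H0","H6","H3"]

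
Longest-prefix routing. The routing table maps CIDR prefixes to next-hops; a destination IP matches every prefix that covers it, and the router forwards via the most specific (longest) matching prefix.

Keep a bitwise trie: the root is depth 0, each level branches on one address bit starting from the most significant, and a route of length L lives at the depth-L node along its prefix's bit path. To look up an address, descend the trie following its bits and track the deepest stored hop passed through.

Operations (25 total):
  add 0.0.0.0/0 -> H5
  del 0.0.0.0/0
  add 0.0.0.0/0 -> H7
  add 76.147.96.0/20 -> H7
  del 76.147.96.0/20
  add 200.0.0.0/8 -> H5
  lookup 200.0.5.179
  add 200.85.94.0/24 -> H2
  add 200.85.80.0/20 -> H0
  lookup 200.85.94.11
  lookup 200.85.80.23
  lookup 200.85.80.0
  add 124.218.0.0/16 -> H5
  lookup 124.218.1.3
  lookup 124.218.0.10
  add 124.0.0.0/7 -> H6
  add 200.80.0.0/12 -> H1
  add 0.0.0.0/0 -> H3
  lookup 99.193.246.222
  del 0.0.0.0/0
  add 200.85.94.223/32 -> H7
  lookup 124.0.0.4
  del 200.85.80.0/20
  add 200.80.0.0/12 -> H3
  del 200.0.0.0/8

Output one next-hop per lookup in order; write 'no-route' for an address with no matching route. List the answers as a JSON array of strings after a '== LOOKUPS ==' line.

Apply in order:
  + 0.0.0.0/0 (H5) depth=0
  del 0.0.0.0/0 (clear depth 0)
  + 0.0.0.0/0 (H7) depth=0
  + 76.147.96.0/20 (H7) depth=20
  del 76.147.96.0/20 (clear depth 20)
  + 200.0.0.0/8 (H5) depth=8
  ? 200.0.5.179  path d0:H7→d1:-→d2:-→d3:-→d4:-→d5:-→d6:-→d7:-→d8:H5  best=H5
  + 200.85.94.0/24 (H2) depth=24
  + 200.85.80.0/20 (H0) depth=20
  ? 200.85.94.11  path d0:H7→d1:-→d2:-→d3:-→d4:-→d5:-→d6:-→d7:-→d8:H5→d9:-→d10:-→d11:-→d12:-→d13:-→d14:-→d15:-→d16:-→d17:-→d18:-→d19:-→d20:H0→d21:-→d22:-→d23:-→d24:H2  best=H2
  ? 200.85.80.23  path d0:H7→d1:-→d2:-→d3:-→d4:-→d5:-→d6:-→d7:-→d8:H5→d9:-→d10:-→d11:-→d12:-→d13:-→d14:-→d15:-→d16:-→d17:-→d18:-→d19:-→d20:H0  best=H0
  ? 200.85.80.0  path d0:H7→d1:-→d2:-→d3:-→d4:-→d5:-→d6:-→d7:-→d8:H5→d9:-→d10:-→d11:-→d12:-→d13:-→d14:-→d15:-→d16:-→d17:-→d18:-→d19:-→d20:H0  best=H0
  + 124.218.0.0/16 (H5) depth=16
  ? 124.218.1.3  path d0:H7→d1:-→d2:-→d3:-→d4:-→d5:-→d6:-→d7:-→d8:-→d9:-→d10:-→d11:-→d12:-→d13:-→d14:-→d15:-→d16:H5  best=H5
  ? 124.218.0.10  path d0:H7→d1:-→d2:-→d3:-→d4:-→d5:-→d6:-→d7:-→d8:-→d9:-→d10:-→d11:-→d12:-→d13:-→d14:-→d15:-→d16:H5  best=H5
  + 124.0.0.0/7 (H6) depth=7
  + 200.80.0.0/12 (H1) depth=12
  + 0.0.0.0/0 (H3) depth=0
  ? 99.193.246.222  path d0:H3→d1:-→d2:-→d3:-  best=H3
  del 0.0.0.0/0 (clear depth 0)
  + 200.85.94.223/32 (H7) depth=32
  ? 124.0.0.4  path d0:-→d1:-→d2:-→d3:-→d4:-→d5:-→d6:-→d7:H6→d8:-  best=H6
  del 200.85.80.0/20 (clear depth 20)
  + 200.80.0.0/12 (H3) depth=12
  del 200.0.0.0/8 (clear depth 8)

== LOOKUPS ==
["H5","H2","H0","H0","H5","H5","H3","H6"]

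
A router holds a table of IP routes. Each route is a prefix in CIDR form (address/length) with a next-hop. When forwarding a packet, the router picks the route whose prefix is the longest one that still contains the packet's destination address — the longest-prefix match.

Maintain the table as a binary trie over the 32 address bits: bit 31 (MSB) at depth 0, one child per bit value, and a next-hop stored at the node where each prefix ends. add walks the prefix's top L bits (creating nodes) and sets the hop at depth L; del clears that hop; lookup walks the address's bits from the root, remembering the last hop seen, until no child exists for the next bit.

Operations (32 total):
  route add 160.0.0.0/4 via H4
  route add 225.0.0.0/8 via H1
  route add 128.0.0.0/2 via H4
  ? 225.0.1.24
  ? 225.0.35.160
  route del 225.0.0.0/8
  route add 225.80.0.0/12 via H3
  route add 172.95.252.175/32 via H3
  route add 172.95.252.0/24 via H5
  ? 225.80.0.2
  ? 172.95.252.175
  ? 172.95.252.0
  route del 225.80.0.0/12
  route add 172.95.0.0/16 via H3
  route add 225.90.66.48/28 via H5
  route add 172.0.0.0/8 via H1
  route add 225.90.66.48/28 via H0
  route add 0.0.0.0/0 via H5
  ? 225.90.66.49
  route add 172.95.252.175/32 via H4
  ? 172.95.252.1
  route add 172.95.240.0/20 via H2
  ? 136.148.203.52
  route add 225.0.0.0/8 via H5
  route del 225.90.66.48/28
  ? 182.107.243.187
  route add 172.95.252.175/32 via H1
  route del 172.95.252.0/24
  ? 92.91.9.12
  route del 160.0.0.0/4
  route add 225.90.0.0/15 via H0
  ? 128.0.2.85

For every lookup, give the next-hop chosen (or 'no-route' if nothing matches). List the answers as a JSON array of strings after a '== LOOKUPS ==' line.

Trace:
  add 160.0.0.0/4 -> H4 at depth 4
  add 225.0.0.0/8 -> H1 at depth 8
  add 128.0.0.0/2 -> H4 at depth 2
  ? 225.0.1.24  path d0:-→d1:-→d2:-→d3:-→d4:-→d5:-→d6:-→d7:-→d8:H1  best=H1
  ? 225.0.35.160  path d0:-→d1:-→d2:-→d3:-→d4:-→d5:-→d6:-→d7:-→d8:H1  best=H1
  - 225.0.0.0/8 clear@8
  add 225.80.0.0/12 -> H3 at depth 12
  add 172.95.252.175/32 -> H3 at depth 32
  add 172.95.252.0/24 -> H5 at depth 24
  ? 225.80.0.2  path d0:-→d1:-→d2:-→d3:-→d4:-→d5:-→d6:-→d7:-→d8:-→d9:-→d10:-→d11:-→d12:H3  best=H3
  ? 172.95.252.175  path d0:-→d1:-→d2:H4→d3:-→d4:H4→d5:-→d6:-→d7:-→d8:-→d9:-→d10:-→d11:-→d12:-→d13:-→d14:-→d15:-→d16:-→d17:-→d18:-→d19:-→d20:-→d21:-→d22:-→d23:-→d24:H5→d25:-→d26:-→d27:-→d28:-→d29:-→d30:-→d31:-→d32:H3  best=H3
  ? 172.95.252.0  path d0:-→d1:-→d2:H4→d3:-→d4:H4→d5:-→d6:-→d7:-→d8:-→d9:-→d10:-→d11:-→d12:-→d13:-→d14:-→d15:-→d16:-→d17:-→d18:-→d19:-→d20:-→d21:-→d22:-→d23:-→d24:H5  best=H5
  - 225.80.0.0/12 clear@12
  add 172.95.0.0/16 -> H3 at depth 16
  add 225.90.66.48/28 -> H5 at depth 28
  add 172.0.0.0/8 -> H1 at depth 8
  add 225.90.66.48/28 -> H0 at depth 28
  add 0.0.0.0/0 -> H5 at depth 0
  ? 225.90.66.49  path d0:H5→d1:-→d2:-→d3:-→d4:-→d5:-→d6:-→d7:-→d8:-→d9:-→d10:-→d11:-→d12:-→d13:-→d14:-→d15:-→d16:-→d17:-→d18:-→d19:-→d20:-→d21:-→d22:-→d23:-→d24:-→d25:-→d26:-→d27:-→d28:H0  best=H0
  add 172.95.252.175/32 -> H4 at depth 32
  ? 172.95.252.1  path d0:H5→d1:-→d2:H4→d3:-→d4:H4→d5:-→d6:-→d7:-→d8:H1→d9:-→d10:-→d11:-→d12:-→d13:-→d14:-→d15:-→d16:H3→d17:-→d18:-→d19:-→d20:-→d21:-→d22:-→d23:-→d24:H5  best=H5
  add 172.95.240.0/20 -> H2 at depth 20
  ? 136.148.203.52  path d0:H5→d1:-→d2:H4  best=H4
  add 225.0.0.0/8 -> H5 at depth 8
  - 225.90.66.48/28 clear@28
  ? 182.107.243.187  path d0:H5→d1:-→d2:H4→d3:-  best=H4
  add 172.95.252.175/32 -> H1 at depth 32
  - 172.95.252.0/24 clear@24
  ? 92.91.9.12  path d0:H5  best=H5
  - 160.0.0.0/4 clear@4
  add 225.90.0.0/15 -> H0 at depth 15
  ? 128.0.2.85  path d0:H5→d1:-→d2:H4  best=H4

== LOOKUPS ==
["H1","H1","H3","H3","H5","H0","H5","H4","H4","H5","H4"]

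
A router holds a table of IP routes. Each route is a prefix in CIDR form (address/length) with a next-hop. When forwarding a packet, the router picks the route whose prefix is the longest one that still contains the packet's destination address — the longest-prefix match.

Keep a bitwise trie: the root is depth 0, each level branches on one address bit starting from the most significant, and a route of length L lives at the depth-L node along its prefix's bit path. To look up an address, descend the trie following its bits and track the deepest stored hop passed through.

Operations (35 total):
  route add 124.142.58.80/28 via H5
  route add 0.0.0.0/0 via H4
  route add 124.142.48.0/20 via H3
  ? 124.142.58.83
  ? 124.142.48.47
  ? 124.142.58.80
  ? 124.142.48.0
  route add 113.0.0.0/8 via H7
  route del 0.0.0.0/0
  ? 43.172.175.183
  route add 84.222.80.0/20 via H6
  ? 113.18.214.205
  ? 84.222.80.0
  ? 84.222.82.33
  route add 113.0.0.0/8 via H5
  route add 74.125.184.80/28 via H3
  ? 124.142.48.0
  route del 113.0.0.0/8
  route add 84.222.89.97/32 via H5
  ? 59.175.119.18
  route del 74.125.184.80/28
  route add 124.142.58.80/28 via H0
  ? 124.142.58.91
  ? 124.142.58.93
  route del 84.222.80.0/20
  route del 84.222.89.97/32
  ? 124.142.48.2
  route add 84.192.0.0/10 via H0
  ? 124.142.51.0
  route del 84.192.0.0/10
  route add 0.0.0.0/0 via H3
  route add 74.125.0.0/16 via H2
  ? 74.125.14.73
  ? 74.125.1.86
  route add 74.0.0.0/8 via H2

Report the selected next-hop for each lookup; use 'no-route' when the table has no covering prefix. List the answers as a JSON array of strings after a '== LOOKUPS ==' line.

Apply in order:
  + 124.142.58.80/28 (H5) depth=28
  + 0.0.0.0/0 (H4) depth=0
  + 124.142.48.0/20 (H3) depth=20
  Q 124.142.58.83: descend 0111110010001110001110100101 ; hops seen [H4,H3,H5] ; pick H5
  Q 124.142.48.47: descend 01111100100011100011 ; hops seen [H4,H3] ; pick H3
  Q 124.142.58.80: descend 0111110010001110001110100101 ; hops seen [H4,H3,H5] ; pick H5
  Q 124.142.48.0: descend 01111100100011100011 ; hops seen [H4,H3] ; pick H3
  + 113.0.0.0/8 (H7) depth=8
  del 0.0.0.0/0 (clear depth 0)
  Q 43.172.175.183: descend 0 ; hops seen [∅] ; pick no-route
  + 84.222.80.0/20 (H6) depth=20
  Q 113.18.214.205: descend 01110001 ; hops seen [H7] ; pick H7
  Q 84.222.80.0: descend 01010100110111100101 ; hops seen [H6] ; pick H6
  Q 84.222.82.33: descend 01010100110111100101 ; hops seen [H6] ; pick H6
  + 113.0.0.0/8 (H5) depth=8
  + 74.125.184.80/28 (H3) depth=28
  Q 124.142.48.0: descend 01111100100011100011 ; hops seen [H3] ; pick H3
  del 113.0.0.0/8 (clear depth 8)
  + 84.222.89.97/32 (H5) depth=32
  Q 59.175.119.18: descend 0 ; hops seen [∅] ; pick no-route
  del 74.125.184.80/28 (clear depth 28)
  + 124.142.58.80/28 (H0) depth=28
  Q 124.142.58.91: descend 0111110010001110001110100101 ; hops seen [H3,H0] ; pick H0
  Q 124.142.58.93: descend 0111110010001110001110100101 ; hops seen [H3,H0] ; pick H0
  del 84.222.80.0/20 (clear depth 20)
  del 84.222.89.97/32 (clear depth 32)
  Q 124.142.48.2: descend 01111100100011100011 ; hops seen [H3] ; pick H3
  + 84.192.0.0/10 (H0) depth=10
  Q 124.142.51.0: descend 01111100100011100011 ; hops seen [H3] ; pick H3
  del 84.192.0.0/10 (clear depth 10)
  + 0.0.0.0/0 (H3) depth=0
  + 74.125.0.0/16 (H2) depth=16
  Q 74.125.14.73: descend 0100101001111101 ; hops seen [H3,H2] ; pick H2
  Q 74.125.1.86: descend 0100101001111101 ; hops seen [H3,H2] ; pick H2
  + 74.0.0.0/8 (H2) depth=8

== LOOKUPS ==
["H5","H3","H5","H3","no-route","H7","H6","H6","H3","no-route","H0","H0","H3","H3","H2","H2"]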